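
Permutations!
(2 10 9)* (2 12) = (2 10 9 12) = [0, 1, 10, 3, 4, 5, 6, 7, 8, 12, 9, 11, 2]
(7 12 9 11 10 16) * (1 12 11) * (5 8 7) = (1 12 9)(5 8 7 11 10 16) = [0, 12, 2, 3, 4, 8, 6, 11, 7, 1, 16, 10, 9, 13, 14, 15, 5]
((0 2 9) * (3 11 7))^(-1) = (0 9 2)(3 7 11)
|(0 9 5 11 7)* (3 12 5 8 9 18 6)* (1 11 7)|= 14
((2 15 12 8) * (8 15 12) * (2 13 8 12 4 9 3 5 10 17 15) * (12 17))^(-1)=(2 12 10 5 3 9 4)(8 13)(15 17)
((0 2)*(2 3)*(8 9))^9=(8 9)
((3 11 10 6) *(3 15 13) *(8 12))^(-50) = (3 15 10)(6 11 13) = ((3 11 10 6 15 13)(8 12))^(-50)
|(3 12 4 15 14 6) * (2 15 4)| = |(2 15 14 6 3 12)| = 6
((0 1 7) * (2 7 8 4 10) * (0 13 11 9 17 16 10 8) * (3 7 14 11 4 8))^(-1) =((0 1)(2 14 11 9 17 16 10)(3 7 13 4))^(-1) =(0 1)(2 10 16 17 9 11 14)(3 4 13 7)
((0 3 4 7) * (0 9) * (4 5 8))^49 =((0 3 5 8 4 7 9))^49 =(9)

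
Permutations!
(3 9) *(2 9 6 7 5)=[0, 1, 9, 6, 4, 2, 7, 5, 8, 3]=(2 9 3 6 7 5)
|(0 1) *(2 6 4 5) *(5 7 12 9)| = 14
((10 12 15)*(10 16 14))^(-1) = (10 14 16 15 12)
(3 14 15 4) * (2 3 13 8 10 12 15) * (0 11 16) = (0 11 16)(2 3 14)(4 13 8 10 12 15) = [11, 1, 3, 14, 13, 5, 6, 7, 10, 9, 12, 16, 15, 8, 2, 4, 0]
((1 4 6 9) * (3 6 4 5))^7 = ((1 5 3 6 9))^7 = (1 3 9 5 6)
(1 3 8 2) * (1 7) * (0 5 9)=(0 5 9)(1 3 8 2 7)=[5, 3, 7, 8, 4, 9, 6, 1, 2, 0]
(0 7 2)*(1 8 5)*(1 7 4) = [4, 8, 0, 3, 1, 7, 6, 2, 5] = (0 4 1 8 5 7 2)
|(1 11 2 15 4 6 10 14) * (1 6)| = 15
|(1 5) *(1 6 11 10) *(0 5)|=6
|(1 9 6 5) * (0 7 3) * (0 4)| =4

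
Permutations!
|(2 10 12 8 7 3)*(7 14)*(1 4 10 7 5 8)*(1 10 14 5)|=|(1 4 14)(2 7 3)(5 8)(10 12)|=6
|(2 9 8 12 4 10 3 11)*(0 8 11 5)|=21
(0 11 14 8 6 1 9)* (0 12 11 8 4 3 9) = (0 8 6 1)(3 9 12 11 14 4) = [8, 0, 2, 9, 3, 5, 1, 7, 6, 12, 10, 14, 11, 13, 4]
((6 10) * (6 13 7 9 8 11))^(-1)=(6 11 8 9 7 13 10)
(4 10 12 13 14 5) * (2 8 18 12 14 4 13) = (2 8 18 12)(4 10 14 5 13) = [0, 1, 8, 3, 10, 13, 6, 7, 18, 9, 14, 11, 2, 4, 5, 15, 16, 17, 12]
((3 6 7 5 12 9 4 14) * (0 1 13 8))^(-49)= (0 8 13 1)(3 14 4 9 12 5 7 6)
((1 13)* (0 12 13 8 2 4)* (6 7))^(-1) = ((0 12 13 1 8 2 4)(6 7))^(-1) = (0 4 2 8 1 13 12)(6 7)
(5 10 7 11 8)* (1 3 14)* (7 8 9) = [0, 3, 2, 14, 4, 10, 6, 11, 5, 7, 8, 9, 12, 13, 1] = (1 3 14)(5 10 8)(7 11 9)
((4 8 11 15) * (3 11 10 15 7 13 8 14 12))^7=((3 11 7 13 8 10 15 4 14 12))^7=(3 4 8 11 14 10 7 12 15 13)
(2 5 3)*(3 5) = (5)(2 3) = [0, 1, 3, 2, 4, 5]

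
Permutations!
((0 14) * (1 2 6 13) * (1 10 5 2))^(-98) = (14)(2 13 5 6 10)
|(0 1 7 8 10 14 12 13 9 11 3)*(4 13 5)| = |(0 1 7 8 10 14 12 5 4 13 9 11 3)| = 13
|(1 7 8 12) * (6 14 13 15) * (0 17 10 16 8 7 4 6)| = |(0 17 10 16 8 12 1 4 6 14 13 15)| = 12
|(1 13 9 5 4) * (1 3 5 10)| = |(1 13 9 10)(3 5 4)| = 12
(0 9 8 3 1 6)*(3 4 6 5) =(0 9 8 4 6)(1 5 3) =[9, 5, 2, 1, 6, 3, 0, 7, 4, 8]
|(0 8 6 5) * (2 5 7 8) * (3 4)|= 6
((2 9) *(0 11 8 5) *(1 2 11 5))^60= ((0 5)(1 2 9 11 8))^60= (11)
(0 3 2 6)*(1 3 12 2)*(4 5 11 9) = (0 12 2 6)(1 3)(4 5 11 9) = [12, 3, 6, 1, 5, 11, 0, 7, 8, 4, 10, 9, 2]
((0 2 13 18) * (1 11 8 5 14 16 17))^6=(0 13)(1 17 16 14 5 8 11)(2 18)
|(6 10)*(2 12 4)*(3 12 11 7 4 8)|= |(2 11 7 4)(3 12 8)(6 10)|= 12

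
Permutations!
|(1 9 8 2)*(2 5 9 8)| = 5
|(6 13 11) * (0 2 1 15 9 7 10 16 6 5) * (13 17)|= 13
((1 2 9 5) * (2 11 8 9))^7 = (1 8 5 11 9)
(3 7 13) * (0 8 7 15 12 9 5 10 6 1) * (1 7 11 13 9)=[8, 0, 2, 15, 4, 10, 7, 9, 11, 5, 6, 13, 1, 3, 14, 12]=(0 8 11 13 3 15 12 1)(5 10 6 7 9)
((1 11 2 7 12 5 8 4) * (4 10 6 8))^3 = ((1 11 2 7 12 5 4)(6 8 10))^3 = (1 7 4 2 5 11 12)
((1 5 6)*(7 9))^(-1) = ((1 5 6)(7 9))^(-1) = (1 6 5)(7 9)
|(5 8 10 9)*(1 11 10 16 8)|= 10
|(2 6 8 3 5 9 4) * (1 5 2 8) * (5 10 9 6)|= 9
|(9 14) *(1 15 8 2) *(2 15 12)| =|(1 12 2)(8 15)(9 14)| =6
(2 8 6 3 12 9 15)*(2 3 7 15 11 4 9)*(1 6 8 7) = (1 6)(2 7 15 3 12)(4 9 11) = [0, 6, 7, 12, 9, 5, 1, 15, 8, 11, 10, 4, 2, 13, 14, 3]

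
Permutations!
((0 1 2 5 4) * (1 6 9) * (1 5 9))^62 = (0 4 5 9 2 1 6)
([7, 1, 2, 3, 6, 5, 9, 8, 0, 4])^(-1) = (0 8 7)(4 9 6)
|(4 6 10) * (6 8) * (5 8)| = 5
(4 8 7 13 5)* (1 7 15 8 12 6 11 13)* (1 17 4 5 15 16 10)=(1 7 17 4 12 6 11 13 15 8 16 10)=[0, 7, 2, 3, 12, 5, 11, 17, 16, 9, 1, 13, 6, 15, 14, 8, 10, 4]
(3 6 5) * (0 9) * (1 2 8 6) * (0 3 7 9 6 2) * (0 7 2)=[6, 7, 8, 1, 4, 2, 5, 9, 0, 3]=(0 6 5 2 8)(1 7 9 3)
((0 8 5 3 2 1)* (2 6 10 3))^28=(0 2 8 1 5)(3 6 10)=((0 8 5 2 1)(3 6 10))^28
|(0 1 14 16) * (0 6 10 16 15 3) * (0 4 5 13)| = |(0 1 14 15 3 4 5 13)(6 10 16)| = 24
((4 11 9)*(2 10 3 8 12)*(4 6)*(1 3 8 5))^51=((1 3 5)(2 10 8 12)(4 11 9 6))^51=(2 12 8 10)(4 6 9 11)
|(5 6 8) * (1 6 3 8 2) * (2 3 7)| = 7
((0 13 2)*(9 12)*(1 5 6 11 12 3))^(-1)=(0 2 13)(1 3 9 12 11 6 5)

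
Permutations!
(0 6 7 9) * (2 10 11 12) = (0 6 7 9)(2 10 11 12) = [6, 1, 10, 3, 4, 5, 7, 9, 8, 0, 11, 12, 2]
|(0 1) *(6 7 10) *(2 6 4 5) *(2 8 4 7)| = 6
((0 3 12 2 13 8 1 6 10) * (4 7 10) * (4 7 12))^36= ((0 3 4 12 2 13 8 1 6 7 10))^36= (0 12 8 7 3 2 1 10 4 13 6)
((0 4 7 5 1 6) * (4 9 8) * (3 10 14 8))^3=((0 9 3 10 14 8 4 7 5 1 6))^3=(0 10 4 1 9 14 7 6 3 8 5)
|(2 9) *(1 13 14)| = 6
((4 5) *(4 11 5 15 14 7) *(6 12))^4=((4 15 14 7)(5 11)(6 12))^4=(15)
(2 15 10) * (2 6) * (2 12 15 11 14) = (2 11 14)(6 12 15 10) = [0, 1, 11, 3, 4, 5, 12, 7, 8, 9, 6, 14, 15, 13, 2, 10]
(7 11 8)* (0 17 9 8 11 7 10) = (0 17 9 8 10) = [17, 1, 2, 3, 4, 5, 6, 7, 10, 8, 0, 11, 12, 13, 14, 15, 16, 9]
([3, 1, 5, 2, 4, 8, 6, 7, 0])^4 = [8, 1, 3, 0, 4, 2, 6, 7, 5]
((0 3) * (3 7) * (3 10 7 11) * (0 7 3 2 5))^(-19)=((0 11 2 5)(3 7 10))^(-19)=(0 11 2 5)(3 10 7)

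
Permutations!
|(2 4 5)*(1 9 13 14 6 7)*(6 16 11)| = |(1 9 13 14 16 11 6 7)(2 4 5)| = 24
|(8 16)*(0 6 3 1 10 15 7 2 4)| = 18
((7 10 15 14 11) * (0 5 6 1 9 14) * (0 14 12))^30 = (15)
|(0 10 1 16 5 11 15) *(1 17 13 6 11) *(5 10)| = 10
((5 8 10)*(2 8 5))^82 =(2 8 10)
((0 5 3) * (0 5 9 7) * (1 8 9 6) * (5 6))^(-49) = ((0 5 3 6 1 8 9 7))^(-49) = (0 7 9 8 1 6 3 5)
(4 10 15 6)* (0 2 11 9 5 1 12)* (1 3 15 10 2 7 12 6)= (0 7 12)(1 6 4 2 11 9 5 3 15)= [7, 6, 11, 15, 2, 3, 4, 12, 8, 5, 10, 9, 0, 13, 14, 1]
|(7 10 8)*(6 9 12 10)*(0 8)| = 7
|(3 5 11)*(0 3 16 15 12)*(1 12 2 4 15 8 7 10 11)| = |(0 3 5 1 12)(2 4 15)(7 10 11 16 8)| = 15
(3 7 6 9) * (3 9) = (9)(3 7 6) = [0, 1, 2, 7, 4, 5, 3, 6, 8, 9]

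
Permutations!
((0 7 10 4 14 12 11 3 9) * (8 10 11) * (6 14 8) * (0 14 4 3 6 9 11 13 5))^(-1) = (0 5 13 7)(3 10 8 4 6 11)(9 12 14)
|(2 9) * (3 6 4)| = 6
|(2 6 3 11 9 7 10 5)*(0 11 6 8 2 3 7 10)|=8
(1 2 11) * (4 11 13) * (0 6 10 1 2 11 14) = [6, 11, 13, 3, 14, 5, 10, 7, 8, 9, 1, 2, 12, 4, 0] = (0 6 10 1 11 2 13 4 14)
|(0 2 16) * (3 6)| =|(0 2 16)(3 6)| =6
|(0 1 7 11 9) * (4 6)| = 10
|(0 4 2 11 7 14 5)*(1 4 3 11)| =6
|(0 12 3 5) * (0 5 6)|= |(0 12 3 6)|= 4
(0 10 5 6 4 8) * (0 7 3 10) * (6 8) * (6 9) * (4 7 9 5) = (3 10 4 5 8 9 6 7) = [0, 1, 2, 10, 5, 8, 7, 3, 9, 6, 4]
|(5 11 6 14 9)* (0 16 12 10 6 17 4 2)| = 12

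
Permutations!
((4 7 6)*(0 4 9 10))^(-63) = (0 6)(4 9)(7 10)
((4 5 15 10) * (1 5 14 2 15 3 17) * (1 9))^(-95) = ((1 5 3 17 9)(2 15 10 4 14))^(-95) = (17)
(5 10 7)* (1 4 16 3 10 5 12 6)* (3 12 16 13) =[0, 4, 2, 10, 13, 5, 1, 16, 8, 9, 7, 11, 6, 3, 14, 15, 12] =(1 4 13 3 10 7 16 12 6)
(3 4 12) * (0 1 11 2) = (0 1 11 2)(3 4 12) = [1, 11, 0, 4, 12, 5, 6, 7, 8, 9, 10, 2, 3]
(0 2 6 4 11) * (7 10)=(0 2 6 4 11)(7 10)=[2, 1, 6, 3, 11, 5, 4, 10, 8, 9, 7, 0]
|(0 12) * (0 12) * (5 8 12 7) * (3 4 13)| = |(3 4 13)(5 8 12 7)| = 12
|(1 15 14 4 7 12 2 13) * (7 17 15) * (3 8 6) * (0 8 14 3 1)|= 40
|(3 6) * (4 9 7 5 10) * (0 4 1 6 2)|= 10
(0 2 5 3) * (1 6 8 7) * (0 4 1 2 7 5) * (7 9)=(0 9 7 2)(1 6 8 5 3 4)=[9, 6, 0, 4, 1, 3, 8, 2, 5, 7]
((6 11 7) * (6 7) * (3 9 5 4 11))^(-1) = (3 6 11 4 5 9)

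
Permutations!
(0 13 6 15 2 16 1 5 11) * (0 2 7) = (0 13 6 15 7)(1 5 11 2 16) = [13, 5, 16, 3, 4, 11, 15, 0, 8, 9, 10, 2, 12, 6, 14, 7, 1]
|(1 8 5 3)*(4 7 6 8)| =|(1 4 7 6 8 5 3)| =7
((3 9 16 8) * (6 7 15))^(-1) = ((3 9 16 8)(6 7 15))^(-1) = (3 8 16 9)(6 15 7)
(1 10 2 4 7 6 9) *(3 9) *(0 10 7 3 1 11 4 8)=[10, 7, 8, 9, 3, 5, 1, 6, 0, 11, 2, 4]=(0 10 2 8)(1 7 6)(3 9 11 4)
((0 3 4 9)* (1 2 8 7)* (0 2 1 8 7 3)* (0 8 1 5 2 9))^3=((9)(0 8 3 4)(1 5 2 7))^3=(9)(0 4 3 8)(1 7 2 5)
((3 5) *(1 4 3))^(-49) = (1 5 3 4)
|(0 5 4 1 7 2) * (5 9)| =7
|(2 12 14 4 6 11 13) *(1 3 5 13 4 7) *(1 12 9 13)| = |(1 3 5)(2 9 13)(4 6 11)(7 12 14)| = 3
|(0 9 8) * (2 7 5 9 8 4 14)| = 6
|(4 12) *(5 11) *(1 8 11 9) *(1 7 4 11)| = |(1 8)(4 12 11 5 9 7)| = 6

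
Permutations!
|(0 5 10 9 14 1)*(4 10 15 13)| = 9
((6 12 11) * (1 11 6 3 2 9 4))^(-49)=(1 4 9 2 3 11)(6 12)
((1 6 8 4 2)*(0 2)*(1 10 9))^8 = (10)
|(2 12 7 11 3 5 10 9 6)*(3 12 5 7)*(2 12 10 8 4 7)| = 11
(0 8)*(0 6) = (0 8 6) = [8, 1, 2, 3, 4, 5, 0, 7, 6]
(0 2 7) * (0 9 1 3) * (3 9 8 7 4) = (0 2 4 3)(1 9)(7 8) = [2, 9, 4, 0, 3, 5, 6, 8, 7, 1]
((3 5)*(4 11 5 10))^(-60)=(11)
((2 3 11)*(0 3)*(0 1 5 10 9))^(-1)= ((0 3 11 2 1 5 10 9))^(-1)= (0 9 10 5 1 2 11 3)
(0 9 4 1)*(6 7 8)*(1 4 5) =(0 9 5 1)(6 7 8) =[9, 0, 2, 3, 4, 1, 7, 8, 6, 5]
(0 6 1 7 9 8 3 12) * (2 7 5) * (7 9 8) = (0 6 1 5 2 9 7 8 3 12) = [6, 5, 9, 12, 4, 2, 1, 8, 3, 7, 10, 11, 0]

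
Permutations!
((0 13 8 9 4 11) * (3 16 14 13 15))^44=((0 15 3 16 14 13 8 9 4 11))^44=(0 14 4 3 8)(9 15 13 11 16)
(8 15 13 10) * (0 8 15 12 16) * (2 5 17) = (0 8 12 16)(2 5 17)(10 15 13) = [8, 1, 5, 3, 4, 17, 6, 7, 12, 9, 15, 11, 16, 10, 14, 13, 0, 2]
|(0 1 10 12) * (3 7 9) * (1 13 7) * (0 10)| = |(0 13 7 9 3 1)(10 12)| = 6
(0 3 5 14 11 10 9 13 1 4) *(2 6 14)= [3, 4, 6, 5, 0, 2, 14, 7, 8, 13, 9, 10, 12, 1, 11]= (0 3 5 2 6 14 11 10 9 13 1 4)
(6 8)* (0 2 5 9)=[2, 1, 5, 3, 4, 9, 8, 7, 6, 0]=(0 2 5 9)(6 8)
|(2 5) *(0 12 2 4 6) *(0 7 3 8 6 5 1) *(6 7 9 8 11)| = |(0 12 2 1)(3 11 6 9 8 7)(4 5)| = 12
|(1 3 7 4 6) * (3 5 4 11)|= |(1 5 4 6)(3 7 11)|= 12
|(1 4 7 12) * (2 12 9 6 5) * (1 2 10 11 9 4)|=|(2 12)(4 7)(5 10 11 9 6)|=10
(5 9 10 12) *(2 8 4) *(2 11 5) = (2 8 4 11 5 9 10 12) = [0, 1, 8, 3, 11, 9, 6, 7, 4, 10, 12, 5, 2]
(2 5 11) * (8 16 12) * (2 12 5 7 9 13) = (2 7 9 13)(5 11 12 8 16) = [0, 1, 7, 3, 4, 11, 6, 9, 16, 13, 10, 12, 8, 2, 14, 15, 5]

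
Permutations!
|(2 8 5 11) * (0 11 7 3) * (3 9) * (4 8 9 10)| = 5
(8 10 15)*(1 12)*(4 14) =[0, 12, 2, 3, 14, 5, 6, 7, 10, 9, 15, 11, 1, 13, 4, 8] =(1 12)(4 14)(8 10 15)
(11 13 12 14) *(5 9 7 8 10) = (5 9 7 8 10)(11 13 12 14) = [0, 1, 2, 3, 4, 9, 6, 8, 10, 7, 5, 13, 14, 12, 11]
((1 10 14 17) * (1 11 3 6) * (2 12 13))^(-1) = (1 6 3 11 17 14 10)(2 13 12)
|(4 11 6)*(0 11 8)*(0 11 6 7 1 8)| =12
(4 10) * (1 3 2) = (1 3 2)(4 10) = [0, 3, 1, 2, 10, 5, 6, 7, 8, 9, 4]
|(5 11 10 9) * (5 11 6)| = 6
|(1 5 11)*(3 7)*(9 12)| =|(1 5 11)(3 7)(9 12)| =6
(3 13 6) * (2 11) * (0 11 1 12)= [11, 12, 1, 13, 4, 5, 3, 7, 8, 9, 10, 2, 0, 6]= (0 11 2 1 12)(3 13 6)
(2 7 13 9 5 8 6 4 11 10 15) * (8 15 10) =(2 7 13 9 5 15)(4 11 8 6) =[0, 1, 7, 3, 11, 15, 4, 13, 6, 5, 10, 8, 12, 9, 14, 2]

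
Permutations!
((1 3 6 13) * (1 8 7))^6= ((1 3 6 13 8 7))^6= (13)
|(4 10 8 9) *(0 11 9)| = |(0 11 9 4 10 8)| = 6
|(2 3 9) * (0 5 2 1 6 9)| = 12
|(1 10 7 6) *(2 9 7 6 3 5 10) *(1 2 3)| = |(1 3 5 10 6 2 9 7)| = 8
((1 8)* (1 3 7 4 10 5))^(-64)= (1 5 10 4 7 3 8)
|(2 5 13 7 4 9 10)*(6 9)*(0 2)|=|(0 2 5 13 7 4 6 9 10)|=9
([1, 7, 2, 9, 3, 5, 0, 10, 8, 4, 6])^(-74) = (0 1 7 10 6)(3 9 4)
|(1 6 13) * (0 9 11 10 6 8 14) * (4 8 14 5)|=24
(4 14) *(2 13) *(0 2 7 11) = (0 2 13 7 11)(4 14) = [2, 1, 13, 3, 14, 5, 6, 11, 8, 9, 10, 0, 12, 7, 4]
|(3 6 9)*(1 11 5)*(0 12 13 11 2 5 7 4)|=6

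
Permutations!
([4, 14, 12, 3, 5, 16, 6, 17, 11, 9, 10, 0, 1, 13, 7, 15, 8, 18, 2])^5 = (0 11 8 16 5 4)(1 2 17 14 12 18 7)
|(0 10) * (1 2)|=|(0 10)(1 2)|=2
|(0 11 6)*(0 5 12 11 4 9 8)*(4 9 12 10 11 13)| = |(0 9 8)(4 12 13)(5 10 11 6)| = 12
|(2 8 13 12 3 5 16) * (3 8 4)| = 15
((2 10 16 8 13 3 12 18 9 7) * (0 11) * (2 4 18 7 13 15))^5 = (0 11)(3 9 4 12 13 18 7)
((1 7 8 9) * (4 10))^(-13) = (1 9 8 7)(4 10)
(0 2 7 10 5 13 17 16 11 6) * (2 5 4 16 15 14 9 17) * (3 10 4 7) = (0 5 13 2 3 10 7 4 16 11 6)(9 17 15 14) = [5, 1, 3, 10, 16, 13, 0, 4, 8, 17, 7, 6, 12, 2, 9, 14, 11, 15]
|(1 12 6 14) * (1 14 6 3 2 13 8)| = 6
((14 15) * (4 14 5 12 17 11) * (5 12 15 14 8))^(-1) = (4 11 17 12 15 5 8)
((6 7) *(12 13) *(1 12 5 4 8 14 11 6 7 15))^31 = (1 12 13 5 4 8 14 11 6 15)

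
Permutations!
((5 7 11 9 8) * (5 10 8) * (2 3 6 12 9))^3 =((2 3 6 12 9 5 7 11)(8 10))^3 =(2 12 7 3 9 11 6 5)(8 10)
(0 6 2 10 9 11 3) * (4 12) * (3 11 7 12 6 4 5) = (0 4 6 2 10 9 7 12 5 3) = [4, 1, 10, 0, 6, 3, 2, 12, 8, 7, 9, 11, 5]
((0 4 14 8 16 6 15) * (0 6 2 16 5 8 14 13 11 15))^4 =((0 4 13 11 15 6)(2 16)(5 8))^4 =(16)(0 15 13)(4 6 11)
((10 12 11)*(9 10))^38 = ((9 10 12 11))^38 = (9 12)(10 11)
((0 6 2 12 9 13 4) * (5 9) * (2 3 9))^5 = ((0 6 3 9 13 4)(2 12 5))^5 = (0 4 13 9 3 6)(2 5 12)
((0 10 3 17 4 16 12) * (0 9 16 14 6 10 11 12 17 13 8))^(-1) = (0 8 13 3 10 6 14 4 17 16 9 12 11)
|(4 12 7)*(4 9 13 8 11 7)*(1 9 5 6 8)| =|(1 9 13)(4 12)(5 6 8 11 7)| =30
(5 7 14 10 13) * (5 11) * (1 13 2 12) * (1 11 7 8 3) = (1 13 7 14 10 2 12 11 5 8 3) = [0, 13, 12, 1, 4, 8, 6, 14, 3, 9, 2, 5, 11, 7, 10]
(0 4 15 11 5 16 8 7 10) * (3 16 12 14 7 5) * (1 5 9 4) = (0 1 5 12 14 7 10)(3 16 8 9 4 15 11) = [1, 5, 2, 16, 15, 12, 6, 10, 9, 4, 0, 3, 14, 13, 7, 11, 8]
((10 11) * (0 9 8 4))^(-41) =(0 4 8 9)(10 11) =((0 9 8 4)(10 11))^(-41)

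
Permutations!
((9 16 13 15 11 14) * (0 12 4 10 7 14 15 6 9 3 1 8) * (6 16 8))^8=((0 12 4 10 7 14 3 1 6 9 8)(11 15)(13 16))^8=(16)(0 6 14 4 8 1 7 12 9 3 10)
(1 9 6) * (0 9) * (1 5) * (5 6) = (0 9 5 1) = [9, 0, 2, 3, 4, 1, 6, 7, 8, 5]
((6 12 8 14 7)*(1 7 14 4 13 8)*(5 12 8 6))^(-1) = (14)(1 12 5 7)(4 8 6 13)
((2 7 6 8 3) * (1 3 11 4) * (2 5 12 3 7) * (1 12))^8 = (1 5 3 12 4 11 8 6 7)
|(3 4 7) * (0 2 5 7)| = |(0 2 5 7 3 4)| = 6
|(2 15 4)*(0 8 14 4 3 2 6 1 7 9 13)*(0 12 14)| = 24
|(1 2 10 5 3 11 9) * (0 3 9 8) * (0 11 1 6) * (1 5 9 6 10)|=4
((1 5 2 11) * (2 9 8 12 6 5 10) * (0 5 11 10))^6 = (0 11 12 9)(1 6 8 5)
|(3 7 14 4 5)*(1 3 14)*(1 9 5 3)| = 6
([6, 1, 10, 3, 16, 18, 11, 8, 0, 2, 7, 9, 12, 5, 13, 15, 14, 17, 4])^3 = [9, 1, 8, 3, 13, 16, 2, 6, 11, 7, 0, 10, 12, 4, 18, 15, 5, 17, 14]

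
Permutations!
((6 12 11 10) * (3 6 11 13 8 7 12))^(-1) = (3 6)(7 8 13 12)(10 11)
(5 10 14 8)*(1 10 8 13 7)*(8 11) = (1 10 14 13 7)(5 11 8) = [0, 10, 2, 3, 4, 11, 6, 1, 5, 9, 14, 8, 12, 7, 13]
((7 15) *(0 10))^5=(0 10)(7 15)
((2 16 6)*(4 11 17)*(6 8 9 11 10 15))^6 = ((2 16 8 9 11 17 4 10 15 6))^6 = (2 4 8 15 11)(6 17 16 10 9)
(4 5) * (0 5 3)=(0 5 4 3)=[5, 1, 2, 0, 3, 4]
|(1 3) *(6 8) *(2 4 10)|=6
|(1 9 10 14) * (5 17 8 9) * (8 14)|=12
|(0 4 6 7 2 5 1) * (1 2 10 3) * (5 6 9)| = 10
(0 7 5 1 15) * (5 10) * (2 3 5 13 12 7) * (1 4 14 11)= [2, 15, 3, 5, 14, 4, 6, 10, 8, 9, 13, 1, 7, 12, 11, 0]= (0 2 3 5 4 14 11 1 15)(7 10 13 12)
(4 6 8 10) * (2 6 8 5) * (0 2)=(0 2 6 5)(4 8 10)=[2, 1, 6, 3, 8, 0, 5, 7, 10, 9, 4]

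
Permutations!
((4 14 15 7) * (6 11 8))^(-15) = (4 14 15 7)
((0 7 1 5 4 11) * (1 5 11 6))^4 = (0 6 7 1 5 11 4)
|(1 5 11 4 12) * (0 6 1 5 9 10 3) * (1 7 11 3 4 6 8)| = |(0 8 1 9 10 4 12 5 3)(6 7 11)| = 9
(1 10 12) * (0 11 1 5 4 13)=[11, 10, 2, 3, 13, 4, 6, 7, 8, 9, 12, 1, 5, 0]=(0 11 1 10 12 5 4 13)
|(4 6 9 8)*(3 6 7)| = |(3 6 9 8 4 7)| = 6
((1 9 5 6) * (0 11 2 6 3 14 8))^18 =(0 14 5 1 2)(3 9 6 11 8)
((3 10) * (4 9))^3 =(3 10)(4 9)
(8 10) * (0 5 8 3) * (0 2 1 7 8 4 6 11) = [5, 7, 1, 2, 6, 4, 11, 8, 10, 9, 3, 0] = (0 5 4 6 11)(1 7 8 10 3 2)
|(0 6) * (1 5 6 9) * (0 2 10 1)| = 10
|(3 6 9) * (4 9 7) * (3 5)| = |(3 6 7 4 9 5)| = 6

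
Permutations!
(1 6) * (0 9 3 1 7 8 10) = (0 9 3 1 6 7 8 10) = [9, 6, 2, 1, 4, 5, 7, 8, 10, 3, 0]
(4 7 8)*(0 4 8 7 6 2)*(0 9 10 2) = [4, 1, 9, 3, 6, 5, 0, 7, 8, 10, 2] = (0 4 6)(2 9 10)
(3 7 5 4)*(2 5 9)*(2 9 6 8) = (9)(2 5 4 3 7 6 8) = [0, 1, 5, 7, 3, 4, 8, 6, 2, 9]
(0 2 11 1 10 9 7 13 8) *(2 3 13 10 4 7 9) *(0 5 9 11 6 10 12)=[3, 4, 6, 13, 7, 9, 10, 12, 5, 11, 2, 1, 0, 8]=(0 3 13 8 5 9 11 1 4 7 12)(2 6 10)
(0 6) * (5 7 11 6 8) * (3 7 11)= (0 8 5 11 6)(3 7)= [8, 1, 2, 7, 4, 11, 0, 3, 5, 9, 10, 6]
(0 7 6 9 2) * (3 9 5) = (0 7 6 5 3 9 2) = [7, 1, 0, 9, 4, 3, 5, 6, 8, 2]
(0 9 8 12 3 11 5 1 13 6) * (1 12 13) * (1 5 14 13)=[9, 5, 2, 11, 4, 12, 0, 7, 1, 8, 10, 14, 3, 6, 13]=(0 9 8 1 5 12 3 11 14 13 6)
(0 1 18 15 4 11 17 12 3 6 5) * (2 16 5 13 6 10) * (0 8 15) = (0 1 18)(2 16 5 8 15 4 11 17 12 3 10)(6 13) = [1, 18, 16, 10, 11, 8, 13, 7, 15, 9, 2, 17, 3, 6, 14, 4, 5, 12, 0]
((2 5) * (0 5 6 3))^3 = (0 6 5 3 2)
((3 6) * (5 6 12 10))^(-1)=((3 12 10 5 6))^(-1)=(3 6 5 10 12)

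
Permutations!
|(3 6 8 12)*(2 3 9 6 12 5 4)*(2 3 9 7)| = 9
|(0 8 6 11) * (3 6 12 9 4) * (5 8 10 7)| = |(0 10 7 5 8 12 9 4 3 6 11)| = 11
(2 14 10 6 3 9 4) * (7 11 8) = (2 14 10 6 3 9 4)(7 11 8) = [0, 1, 14, 9, 2, 5, 3, 11, 7, 4, 6, 8, 12, 13, 10]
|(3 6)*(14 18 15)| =6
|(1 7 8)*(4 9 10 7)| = |(1 4 9 10 7 8)| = 6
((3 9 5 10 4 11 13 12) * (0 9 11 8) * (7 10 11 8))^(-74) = (0 3 13 5)(4 7 10)(8 12 11 9)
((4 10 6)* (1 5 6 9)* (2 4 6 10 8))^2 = (1 10)(2 8 4)(5 9)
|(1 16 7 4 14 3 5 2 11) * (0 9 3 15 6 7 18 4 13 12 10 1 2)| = 44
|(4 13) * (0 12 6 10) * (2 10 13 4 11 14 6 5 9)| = 12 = |(0 12 5 9 2 10)(6 13 11 14)|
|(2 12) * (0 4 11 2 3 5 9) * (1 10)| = 8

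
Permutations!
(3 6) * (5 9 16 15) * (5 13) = (3 6)(5 9 16 15 13) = [0, 1, 2, 6, 4, 9, 3, 7, 8, 16, 10, 11, 12, 5, 14, 13, 15]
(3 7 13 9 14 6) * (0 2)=[2, 1, 0, 7, 4, 5, 3, 13, 8, 14, 10, 11, 12, 9, 6]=(0 2)(3 7 13 9 14 6)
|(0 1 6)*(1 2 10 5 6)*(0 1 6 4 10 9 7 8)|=30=|(0 2 9 7 8)(1 6)(4 10 5)|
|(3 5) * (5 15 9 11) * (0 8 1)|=15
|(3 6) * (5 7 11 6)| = 5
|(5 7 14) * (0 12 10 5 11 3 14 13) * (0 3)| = 9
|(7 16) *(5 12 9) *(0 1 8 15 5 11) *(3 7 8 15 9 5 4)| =10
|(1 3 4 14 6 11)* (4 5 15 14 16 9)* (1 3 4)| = 12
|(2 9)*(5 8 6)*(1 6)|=4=|(1 6 5 8)(2 9)|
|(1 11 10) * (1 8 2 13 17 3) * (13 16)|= 9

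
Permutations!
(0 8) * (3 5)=(0 8)(3 5)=[8, 1, 2, 5, 4, 3, 6, 7, 0]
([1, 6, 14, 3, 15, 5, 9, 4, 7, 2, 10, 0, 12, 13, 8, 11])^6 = (0 8 1 7 6 4 9 15 2 11 14)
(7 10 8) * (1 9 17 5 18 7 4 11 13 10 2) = (1 9 17 5 18 7 2)(4 11 13 10 8) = [0, 9, 1, 3, 11, 18, 6, 2, 4, 17, 8, 13, 12, 10, 14, 15, 16, 5, 7]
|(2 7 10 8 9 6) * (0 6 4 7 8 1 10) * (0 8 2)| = 4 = |(0 6)(1 10)(4 7 8 9)|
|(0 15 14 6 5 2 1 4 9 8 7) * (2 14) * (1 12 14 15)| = |(0 1 4 9 8 7)(2 12 14 6 5 15)| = 6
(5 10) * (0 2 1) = (0 2 1)(5 10) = [2, 0, 1, 3, 4, 10, 6, 7, 8, 9, 5]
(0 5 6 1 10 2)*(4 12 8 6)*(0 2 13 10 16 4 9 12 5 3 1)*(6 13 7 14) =(0 3 1 16 4 5 9 12 8 13 10 7 14 6) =[3, 16, 2, 1, 5, 9, 0, 14, 13, 12, 7, 11, 8, 10, 6, 15, 4]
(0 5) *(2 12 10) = (0 5)(2 12 10) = [5, 1, 12, 3, 4, 0, 6, 7, 8, 9, 2, 11, 10]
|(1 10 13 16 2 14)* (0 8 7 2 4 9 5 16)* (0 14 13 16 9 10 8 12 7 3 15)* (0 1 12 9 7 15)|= |(0 9 5 7 2 13 14 12 15 1 8 3)(4 10 16)|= 12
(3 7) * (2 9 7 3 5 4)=(2 9 7 5 4)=[0, 1, 9, 3, 2, 4, 6, 5, 8, 7]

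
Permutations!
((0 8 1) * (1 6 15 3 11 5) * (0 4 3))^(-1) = ((0 8 6 15)(1 4 3 11 5))^(-1) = (0 15 6 8)(1 5 11 3 4)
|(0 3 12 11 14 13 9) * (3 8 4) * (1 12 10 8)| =28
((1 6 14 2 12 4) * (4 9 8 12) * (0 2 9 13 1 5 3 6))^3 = (0 5 14 12)(1 4 6 8)(2 3 9 13)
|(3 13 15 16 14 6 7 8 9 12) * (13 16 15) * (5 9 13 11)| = |(3 16 14 6 7 8 13 11 5 9 12)| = 11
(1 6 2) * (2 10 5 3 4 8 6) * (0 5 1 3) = [5, 2, 3, 4, 8, 0, 10, 7, 6, 9, 1] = (0 5)(1 2 3 4 8 6 10)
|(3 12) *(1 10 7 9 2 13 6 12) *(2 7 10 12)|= 6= |(1 12 3)(2 13 6)(7 9)|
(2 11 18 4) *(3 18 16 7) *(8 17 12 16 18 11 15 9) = (2 15 9 8 17 12 16 7 3 11 18 4) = [0, 1, 15, 11, 2, 5, 6, 3, 17, 8, 10, 18, 16, 13, 14, 9, 7, 12, 4]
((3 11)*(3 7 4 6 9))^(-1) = ((3 11 7 4 6 9))^(-1) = (3 9 6 4 7 11)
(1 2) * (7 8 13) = [0, 2, 1, 3, 4, 5, 6, 8, 13, 9, 10, 11, 12, 7] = (1 2)(7 8 13)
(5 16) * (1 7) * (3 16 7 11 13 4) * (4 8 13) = (1 11 4 3 16 5 7)(8 13) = [0, 11, 2, 16, 3, 7, 6, 1, 13, 9, 10, 4, 12, 8, 14, 15, 5]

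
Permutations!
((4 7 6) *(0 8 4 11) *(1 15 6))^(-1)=(0 11 6 15 1 7 4 8)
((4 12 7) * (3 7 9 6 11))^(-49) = (12)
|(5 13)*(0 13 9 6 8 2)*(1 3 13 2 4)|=|(0 2)(1 3 13 5 9 6 8 4)|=8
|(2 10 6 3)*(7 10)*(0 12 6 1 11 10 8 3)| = |(0 12 6)(1 11 10)(2 7 8 3)| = 12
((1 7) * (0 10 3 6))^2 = (0 3)(6 10)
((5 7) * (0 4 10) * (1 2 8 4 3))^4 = ((0 3 1 2 8 4 10)(5 7))^4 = (0 8 3 4 1 10 2)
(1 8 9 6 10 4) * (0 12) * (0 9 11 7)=[12, 8, 2, 3, 1, 5, 10, 0, 11, 6, 4, 7, 9]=(0 12 9 6 10 4 1 8 11 7)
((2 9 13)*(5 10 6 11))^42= (13)(5 6)(10 11)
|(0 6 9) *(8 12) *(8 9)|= 5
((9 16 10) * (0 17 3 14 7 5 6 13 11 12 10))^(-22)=((0 17 3 14 7 5 6 13 11 12 10 9 16))^(-22)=(0 7 11 16 14 13 9 3 6 10 17 5 12)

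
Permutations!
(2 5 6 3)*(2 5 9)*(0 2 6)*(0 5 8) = [2, 1, 9, 8, 4, 5, 3, 7, 0, 6] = (0 2 9 6 3 8)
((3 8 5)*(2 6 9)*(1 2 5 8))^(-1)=(1 3 5 9 6 2)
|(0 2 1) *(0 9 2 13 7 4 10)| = 15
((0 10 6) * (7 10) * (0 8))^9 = (0 8 6 10 7)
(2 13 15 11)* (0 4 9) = (0 4 9)(2 13 15 11) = [4, 1, 13, 3, 9, 5, 6, 7, 8, 0, 10, 2, 12, 15, 14, 11]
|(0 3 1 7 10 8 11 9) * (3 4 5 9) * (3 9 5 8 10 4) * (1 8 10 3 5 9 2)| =24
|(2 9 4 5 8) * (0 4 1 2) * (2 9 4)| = 10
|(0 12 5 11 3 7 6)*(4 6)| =8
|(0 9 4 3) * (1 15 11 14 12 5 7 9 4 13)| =9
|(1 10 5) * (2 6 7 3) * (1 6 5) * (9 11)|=10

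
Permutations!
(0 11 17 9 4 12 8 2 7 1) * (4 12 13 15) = [11, 0, 7, 3, 13, 5, 6, 1, 2, 12, 10, 17, 8, 15, 14, 4, 16, 9] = (0 11 17 9 12 8 2 7 1)(4 13 15)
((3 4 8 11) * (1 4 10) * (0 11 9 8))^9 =(0 10)(1 11)(3 4)(8 9)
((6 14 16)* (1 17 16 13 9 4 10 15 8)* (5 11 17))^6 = (1 14 8 6 15 16 10 17 4 11 9 5 13)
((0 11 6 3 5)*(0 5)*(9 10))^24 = ((0 11 6 3)(9 10))^24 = (11)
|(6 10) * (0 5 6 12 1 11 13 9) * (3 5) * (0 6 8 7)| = 35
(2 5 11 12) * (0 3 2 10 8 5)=[3, 1, 0, 2, 4, 11, 6, 7, 5, 9, 8, 12, 10]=(0 3 2)(5 11 12 10 8)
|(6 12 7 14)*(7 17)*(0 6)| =6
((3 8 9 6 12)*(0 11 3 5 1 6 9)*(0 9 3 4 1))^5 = ((0 11 4 1 6 12 5)(3 8 9))^5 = (0 12 1 11 5 6 4)(3 9 8)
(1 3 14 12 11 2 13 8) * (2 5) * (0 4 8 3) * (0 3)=(0 4 8 1 3 14 12 11 5 2 13)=[4, 3, 13, 14, 8, 2, 6, 7, 1, 9, 10, 5, 11, 0, 12]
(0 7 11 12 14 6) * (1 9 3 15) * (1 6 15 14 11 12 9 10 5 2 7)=(0 1 10 5 2 7 12 11 9 3 14 15 6)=[1, 10, 7, 14, 4, 2, 0, 12, 8, 3, 5, 9, 11, 13, 15, 6]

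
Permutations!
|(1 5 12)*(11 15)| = |(1 5 12)(11 15)| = 6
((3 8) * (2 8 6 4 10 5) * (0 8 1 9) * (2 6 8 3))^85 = (0 3 8 2 1 9)(4 10 5 6)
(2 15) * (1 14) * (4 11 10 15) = [0, 14, 4, 3, 11, 5, 6, 7, 8, 9, 15, 10, 12, 13, 1, 2] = (1 14)(2 4 11 10 15)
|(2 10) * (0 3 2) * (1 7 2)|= |(0 3 1 7 2 10)|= 6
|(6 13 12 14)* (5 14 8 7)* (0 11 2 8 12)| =9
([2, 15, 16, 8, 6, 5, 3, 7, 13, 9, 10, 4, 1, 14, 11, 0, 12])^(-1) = [15, 12, 0, 6, 11, 5, 4, 7, 3, 9, 10, 14, 16, 8, 13, 1, 2]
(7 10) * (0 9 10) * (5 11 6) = (0 9 10 7)(5 11 6) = [9, 1, 2, 3, 4, 11, 5, 0, 8, 10, 7, 6]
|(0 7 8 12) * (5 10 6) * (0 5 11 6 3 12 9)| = |(0 7 8 9)(3 12 5 10)(6 11)| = 4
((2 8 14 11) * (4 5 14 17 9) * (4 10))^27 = ((2 8 17 9 10 4 5 14 11))^27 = (17)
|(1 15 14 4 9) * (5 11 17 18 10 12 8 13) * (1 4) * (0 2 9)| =24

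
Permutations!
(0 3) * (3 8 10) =(0 8 10 3) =[8, 1, 2, 0, 4, 5, 6, 7, 10, 9, 3]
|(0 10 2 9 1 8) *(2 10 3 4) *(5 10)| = 14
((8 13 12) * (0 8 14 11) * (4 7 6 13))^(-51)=((0 8 4 7 6 13 12 14 11))^(-51)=(0 7 12)(4 13 11)(6 14 8)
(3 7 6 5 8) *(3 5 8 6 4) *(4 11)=[0, 1, 2, 7, 3, 6, 8, 11, 5, 9, 10, 4]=(3 7 11 4)(5 6 8)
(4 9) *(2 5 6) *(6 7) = (2 5 7 6)(4 9) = [0, 1, 5, 3, 9, 7, 2, 6, 8, 4]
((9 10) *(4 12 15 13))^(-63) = ((4 12 15 13)(9 10))^(-63) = (4 12 15 13)(9 10)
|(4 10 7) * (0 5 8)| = 3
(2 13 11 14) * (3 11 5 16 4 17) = (2 13 5 16 4 17 3 11 14) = [0, 1, 13, 11, 17, 16, 6, 7, 8, 9, 10, 14, 12, 5, 2, 15, 4, 3]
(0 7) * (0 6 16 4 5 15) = (0 7 6 16 4 5 15) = [7, 1, 2, 3, 5, 15, 16, 6, 8, 9, 10, 11, 12, 13, 14, 0, 4]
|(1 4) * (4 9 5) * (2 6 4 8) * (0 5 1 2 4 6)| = 10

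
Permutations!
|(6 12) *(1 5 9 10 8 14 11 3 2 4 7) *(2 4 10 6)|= |(1 5 9 6 12 2 10 8 14 11 3 4 7)|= 13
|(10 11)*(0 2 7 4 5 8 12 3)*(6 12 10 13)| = |(0 2 7 4 5 8 10 11 13 6 12 3)| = 12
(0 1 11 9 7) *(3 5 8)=[1, 11, 2, 5, 4, 8, 6, 0, 3, 7, 10, 9]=(0 1 11 9 7)(3 5 8)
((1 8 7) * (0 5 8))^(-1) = ((0 5 8 7 1))^(-1) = (0 1 7 8 5)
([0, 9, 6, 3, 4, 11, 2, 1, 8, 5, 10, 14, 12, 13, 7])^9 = (1 11)(2 6)(5 7)(9 14)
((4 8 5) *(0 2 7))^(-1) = ((0 2 7)(4 8 5))^(-1) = (0 7 2)(4 5 8)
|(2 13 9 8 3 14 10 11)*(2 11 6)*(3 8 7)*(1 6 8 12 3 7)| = 5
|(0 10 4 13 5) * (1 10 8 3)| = 8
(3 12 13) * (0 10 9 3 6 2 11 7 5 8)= (0 10 9 3 12 13 6 2 11 7 5 8)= [10, 1, 11, 12, 4, 8, 2, 5, 0, 3, 9, 7, 13, 6]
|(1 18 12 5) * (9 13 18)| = 6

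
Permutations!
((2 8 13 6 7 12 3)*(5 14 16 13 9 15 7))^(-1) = (2 3 12 7 15 9 8)(5 6 13 16 14)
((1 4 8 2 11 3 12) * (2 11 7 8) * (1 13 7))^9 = (3 7)(8 12)(11 13)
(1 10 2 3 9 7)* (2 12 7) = (1 10 12 7)(2 3 9) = [0, 10, 3, 9, 4, 5, 6, 1, 8, 2, 12, 11, 7]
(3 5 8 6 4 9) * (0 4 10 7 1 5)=(0 4 9 3)(1 5 8 6 10 7)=[4, 5, 2, 0, 9, 8, 10, 1, 6, 3, 7]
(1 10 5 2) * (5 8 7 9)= (1 10 8 7 9 5 2)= [0, 10, 1, 3, 4, 2, 6, 9, 7, 5, 8]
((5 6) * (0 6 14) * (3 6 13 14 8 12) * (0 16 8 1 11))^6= (0 3 13 6 14 5 16 1 8 11 12)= ((0 13 14 16 8 12 3 6 5 1 11))^6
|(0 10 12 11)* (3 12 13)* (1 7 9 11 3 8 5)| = 18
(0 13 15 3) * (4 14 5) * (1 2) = (0 13 15 3)(1 2)(4 14 5) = [13, 2, 1, 0, 14, 4, 6, 7, 8, 9, 10, 11, 12, 15, 5, 3]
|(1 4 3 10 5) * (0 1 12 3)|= |(0 1 4)(3 10 5 12)|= 12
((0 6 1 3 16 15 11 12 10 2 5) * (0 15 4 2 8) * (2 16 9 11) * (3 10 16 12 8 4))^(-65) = (0 6 1 10 4 12 16 3 9 11 8)(2 5 15)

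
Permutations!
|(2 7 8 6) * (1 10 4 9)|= 4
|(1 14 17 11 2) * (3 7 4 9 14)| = |(1 3 7 4 9 14 17 11 2)| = 9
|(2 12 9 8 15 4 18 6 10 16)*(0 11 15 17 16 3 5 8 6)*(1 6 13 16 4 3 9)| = |(0 11 15 3 5 8 17 4 18)(1 6 10 9 13 16 2 12)| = 72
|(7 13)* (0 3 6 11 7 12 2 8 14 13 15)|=|(0 3 6 11 7 15)(2 8 14 13 12)|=30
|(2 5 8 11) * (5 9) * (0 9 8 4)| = |(0 9 5 4)(2 8 11)| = 12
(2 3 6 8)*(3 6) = (2 6 8) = [0, 1, 6, 3, 4, 5, 8, 7, 2]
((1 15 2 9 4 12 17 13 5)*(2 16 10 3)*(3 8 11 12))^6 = ((1 15 16 10 8 11 12 17 13 5)(2 9 4 3))^6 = (1 12 16 13 8)(2 4)(3 9)(5 11 15 17 10)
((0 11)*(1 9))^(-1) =(0 11)(1 9)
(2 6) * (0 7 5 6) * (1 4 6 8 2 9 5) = (0 7 1 4 6 9 5 8 2) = [7, 4, 0, 3, 6, 8, 9, 1, 2, 5]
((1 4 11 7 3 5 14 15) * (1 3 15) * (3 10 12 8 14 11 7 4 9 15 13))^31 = (1 10 14 15 8 9 12)(3 5 11 4 7 13) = ((1 9 15 10 12 8 14)(3 5 11 4 7 13))^31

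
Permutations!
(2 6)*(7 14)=(2 6)(7 14)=[0, 1, 6, 3, 4, 5, 2, 14, 8, 9, 10, 11, 12, 13, 7]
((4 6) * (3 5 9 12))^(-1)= (3 12 9 5)(4 6)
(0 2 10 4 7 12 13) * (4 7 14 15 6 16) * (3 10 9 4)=[2, 1, 9, 10, 14, 5, 16, 12, 8, 4, 7, 11, 13, 0, 15, 6, 3]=(0 2 9 4 14 15 6 16 3 10 7 12 13)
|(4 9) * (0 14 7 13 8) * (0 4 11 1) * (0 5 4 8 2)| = |(0 14 7 13 2)(1 5 4 9 11)| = 5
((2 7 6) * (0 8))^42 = ((0 8)(2 7 6))^42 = (8)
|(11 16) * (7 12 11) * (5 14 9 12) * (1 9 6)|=|(1 9 12 11 16 7 5 14 6)|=9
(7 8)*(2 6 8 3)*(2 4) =(2 6 8 7 3 4) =[0, 1, 6, 4, 2, 5, 8, 3, 7]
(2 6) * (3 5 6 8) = [0, 1, 8, 5, 4, 6, 2, 7, 3] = (2 8 3 5 6)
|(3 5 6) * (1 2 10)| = 3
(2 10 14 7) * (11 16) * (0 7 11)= [7, 1, 10, 3, 4, 5, 6, 2, 8, 9, 14, 16, 12, 13, 11, 15, 0]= (0 7 2 10 14 11 16)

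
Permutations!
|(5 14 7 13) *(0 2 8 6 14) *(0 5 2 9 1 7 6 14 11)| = |(0 9 1 7 13 2 8 14 6 11)| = 10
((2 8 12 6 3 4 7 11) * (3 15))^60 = (2 4 6)(3 12 11)(7 15 8)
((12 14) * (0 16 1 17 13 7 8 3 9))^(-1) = (0 9 3 8 7 13 17 1 16)(12 14)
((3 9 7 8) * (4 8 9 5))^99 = (3 8 4 5)(7 9)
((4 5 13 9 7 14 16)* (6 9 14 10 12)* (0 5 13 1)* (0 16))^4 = (0 4 5 13 1 14 16)(6 12 10 7 9)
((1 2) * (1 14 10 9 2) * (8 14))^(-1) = (2 9 10 14 8) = ((2 8 14 10 9))^(-1)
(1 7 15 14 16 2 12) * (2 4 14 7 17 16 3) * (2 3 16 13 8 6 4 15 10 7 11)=(1 17 13 8 6 4 14 16 15 11 2 12)(7 10)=[0, 17, 12, 3, 14, 5, 4, 10, 6, 9, 7, 2, 1, 8, 16, 11, 15, 13]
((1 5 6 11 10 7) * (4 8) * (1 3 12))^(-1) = (1 12 3 7 10 11 6 5)(4 8)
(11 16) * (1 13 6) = (1 13 6)(11 16) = [0, 13, 2, 3, 4, 5, 1, 7, 8, 9, 10, 16, 12, 6, 14, 15, 11]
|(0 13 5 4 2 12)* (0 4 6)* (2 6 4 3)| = 15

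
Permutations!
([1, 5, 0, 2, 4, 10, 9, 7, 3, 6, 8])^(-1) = [2, 0, 3, 8, 4, 1, 9, 7, 10, 6, 5]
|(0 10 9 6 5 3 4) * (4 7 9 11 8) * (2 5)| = 30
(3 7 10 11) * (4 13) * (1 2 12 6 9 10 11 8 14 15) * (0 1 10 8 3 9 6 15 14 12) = (0 1 2)(3 7 11 9 8 12 15 10)(4 13) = [1, 2, 0, 7, 13, 5, 6, 11, 12, 8, 3, 9, 15, 4, 14, 10]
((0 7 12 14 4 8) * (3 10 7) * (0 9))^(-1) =(0 9 8 4 14 12 7 10 3)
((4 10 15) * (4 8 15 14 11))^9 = (4 10 14 11)(8 15)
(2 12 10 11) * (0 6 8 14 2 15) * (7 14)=(0 6 8 7 14 2 12 10 11 15)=[6, 1, 12, 3, 4, 5, 8, 14, 7, 9, 11, 15, 10, 13, 2, 0]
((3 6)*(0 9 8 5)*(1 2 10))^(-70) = ((0 9 8 5)(1 2 10)(3 6))^(-70) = (0 8)(1 10 2)(5 9)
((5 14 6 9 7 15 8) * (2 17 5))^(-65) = (2 15 9 14 17 8 7 6 5)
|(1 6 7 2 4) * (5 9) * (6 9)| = 7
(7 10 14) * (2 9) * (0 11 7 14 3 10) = [11, 1, 9, 10, 4, 5, 6, 0, 8, 2, 3, 7, 12, 13, 14] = (14)(0 11 7)(2 9)(3 10)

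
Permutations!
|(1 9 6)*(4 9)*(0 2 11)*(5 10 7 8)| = |(0 2 11)(1 4 9 6)(5 10 7 8)| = 12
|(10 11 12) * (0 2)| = 6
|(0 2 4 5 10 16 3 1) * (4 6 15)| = 10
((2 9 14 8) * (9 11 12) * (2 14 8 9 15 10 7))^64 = ((2 11 12 15 10 7)(8 14 9))^64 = (2 10 12)(7 15 11)(8 14 9)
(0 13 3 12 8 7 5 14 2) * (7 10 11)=[13, 1, 0, 12, 4, 14, 6, 5, 10, 9, 11, 7, 8, 3, 2]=(0 13 3 12 8 10 11 7 5 14 2)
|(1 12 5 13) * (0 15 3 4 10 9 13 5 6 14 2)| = |(0 15 3 4 10 9 13 1 12 6 14 2)| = 12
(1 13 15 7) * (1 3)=(1 13 15 7 3)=[0, 13, 2, 1, 4, 5, 6, 3, 8, 9, 10, 11, 12, 15, 14, 7]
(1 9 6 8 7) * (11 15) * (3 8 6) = (1 9 3 8 7)(11 15) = [0, 9, 2, 8, 4, 5, 6, 1, 7, 3, 10, 15, 12, 13, 14, 11]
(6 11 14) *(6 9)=[0, 1, 2, 3, 4, 5, 11, 7, 8, 6, 10, 14, 12, 13, 9]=(6 11 14 9)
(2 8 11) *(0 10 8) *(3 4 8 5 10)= [3, 1, 0, 4, 8, 10, 6, 7, 11, 9, 5, 2]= (0 3 4 8 11 2)(5 10)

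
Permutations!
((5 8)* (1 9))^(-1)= (1 9)(5 8)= ((1 9)(5 8))^(-1)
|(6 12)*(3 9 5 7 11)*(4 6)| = 15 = |(3 9 5 7 11)(4 6 12)|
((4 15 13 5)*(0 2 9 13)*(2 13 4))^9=((0 13 5 2 9 4 15))^9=(0 5 9 15 13 2 4)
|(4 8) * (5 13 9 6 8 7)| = 7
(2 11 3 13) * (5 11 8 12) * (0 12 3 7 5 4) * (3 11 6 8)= (0 12 4)(2 3 13)(5 6 8 11 7)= [12, 1, 3, 13, 0, 6, 8, 5, 11, 9, 10, 7, 4, 2]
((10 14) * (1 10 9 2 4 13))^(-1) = (1 13 4 2 9 14 10)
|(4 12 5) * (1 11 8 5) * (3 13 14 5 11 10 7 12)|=20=|(1 10 7 12)(3 13 14 5 4)(8 11)|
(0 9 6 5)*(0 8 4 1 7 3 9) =(1 7 3 9 6 5 8 4) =[0, 7, 2, 9, 1, 8, 5, 3, 4, 6]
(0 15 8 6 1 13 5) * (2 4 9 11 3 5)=(0 15 8 6 1 13 2 4 9 11 3 5)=[15, 13, 4, 5, 9, 0, 1, 7, 6, 11, 10, 3, 12, 2, 14, 8]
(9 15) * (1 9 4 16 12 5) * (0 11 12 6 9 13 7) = (0 11 12 5 1 13 7)(4 16 6 9 15) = [11, 13, 2, 3, 16, 1, 9, 0, 8, 15, 10, 12, 5, 7, 14, 4, 6]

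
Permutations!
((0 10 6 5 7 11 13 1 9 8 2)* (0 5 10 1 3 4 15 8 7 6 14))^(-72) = ((0 1 9 7 11 13 3 4 15 8 2 5 6 10 14))^(-72) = (0 7 3 8 6)(1 11 4 2 10)(5 14 9 13 15)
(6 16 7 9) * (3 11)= (3 11)(6 16 7 9)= [0, 1, 2, 11, 4, 5, 16, 9, 8, 6, 10, 3, 12, 13, 14, 15, 7]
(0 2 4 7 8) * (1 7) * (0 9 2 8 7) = [8, 0, 4, 3, 1, 5, 6, 7, 9, 2] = (0 8 9 2 4 1)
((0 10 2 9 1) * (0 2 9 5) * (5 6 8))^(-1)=((0 10 9 1 2 6 8 5))^(-1)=(0 5 8 6 2 1 9 10)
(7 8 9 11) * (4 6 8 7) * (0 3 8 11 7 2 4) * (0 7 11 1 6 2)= (0 3 8 9 11 7)(1 6)(2 4)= [3, 6, 4, 8, 2, 5, 1, 0, 9, 11, 10, 7]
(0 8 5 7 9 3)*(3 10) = (0 8 5 7 9 10 3) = [8, 1, 2, 0, 4, 7, 6, 9, 5, 10, 3]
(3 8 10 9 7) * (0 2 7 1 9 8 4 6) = (0 2 7 3 4 6)(1 9)(8 10) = [2, 9, 7, 4, 6, 5, 0, 3, 10, 1, 8]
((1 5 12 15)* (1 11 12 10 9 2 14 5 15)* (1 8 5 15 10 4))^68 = (1 9 14 11 8 4 10 2 15 12 5)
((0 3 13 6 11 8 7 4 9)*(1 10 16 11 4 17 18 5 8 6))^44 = (0 10 4 13 11)(1 6 3 16 9)(5 18 17 7 8)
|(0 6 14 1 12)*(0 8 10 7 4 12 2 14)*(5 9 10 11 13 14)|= |(0 6)(1 2 5 9 10 7 4 12 8 11 13 14)|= 12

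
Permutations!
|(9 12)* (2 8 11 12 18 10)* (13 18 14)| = 9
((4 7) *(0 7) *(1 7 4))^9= (0 4)(1 7)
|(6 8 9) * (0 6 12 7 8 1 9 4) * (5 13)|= 8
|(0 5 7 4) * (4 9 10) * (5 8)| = 7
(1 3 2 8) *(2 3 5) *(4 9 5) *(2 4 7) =[0, 7, 8, 3, 9, 4, 6, 2, 1, 5] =(1 7 2 8)(4 9 5)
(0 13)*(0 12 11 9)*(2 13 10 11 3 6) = (0 10 11 9)(2 13 12 3 6) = [10, 1, 13, 6, 4, 5, 2, 7, 8, 0, 11, 9, 3, 12]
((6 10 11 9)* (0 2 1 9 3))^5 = ((0 2 1 9 6 10 11 3))^5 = (0 10 1 3 6 2 11 9)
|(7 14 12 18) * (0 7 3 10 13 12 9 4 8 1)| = 35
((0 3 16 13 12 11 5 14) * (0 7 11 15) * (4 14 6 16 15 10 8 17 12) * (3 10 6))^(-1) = (0 15 3 5 11 7 14 4 13 16 6 12 17 8 10)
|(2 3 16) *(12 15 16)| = |(2 3 12 15 16)| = 5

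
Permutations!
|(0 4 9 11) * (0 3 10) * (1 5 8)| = |(0 4 9 11 3 10)(1 5 8)| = 6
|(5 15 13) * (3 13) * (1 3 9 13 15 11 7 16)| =|(1 3 15 9 13 5 11 7 16)| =9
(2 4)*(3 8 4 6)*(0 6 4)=(0 6 3 8)(2 4)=[6, 1, 4, 8, 2, 5, 3, 7, 0]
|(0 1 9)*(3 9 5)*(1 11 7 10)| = 8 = |(0 11 7 10 1 5 3 9)|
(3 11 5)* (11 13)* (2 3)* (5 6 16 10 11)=(2 3 13 5)(6 16 10 11)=[0, 1, 3, 13, 4, 2, 16, 7, 8, 9, 11, 6, 12, 5, 14, 15, 10]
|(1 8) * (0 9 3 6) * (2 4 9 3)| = |(0 3 6)(1 8)(2 4 9)| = 6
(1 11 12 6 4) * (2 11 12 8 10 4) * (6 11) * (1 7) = (1 12 11 8 10 4 7)(2 6) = [0, 12, 6, 3, 7, 5, 2, 1, 10, 9, 4, 8, 11]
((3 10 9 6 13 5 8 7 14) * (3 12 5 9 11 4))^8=(5 14 8 12 7)(6 9 13)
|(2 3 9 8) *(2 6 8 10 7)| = 10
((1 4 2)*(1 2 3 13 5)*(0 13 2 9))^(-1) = ((0 13 5 1 4 3 2 9))^(-1) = (0 9 2 3 4 1 5 13)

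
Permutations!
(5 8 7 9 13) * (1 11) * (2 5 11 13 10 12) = [0, 13, 5, 3, 4, 8, 6, 9, 7, 10, 12, 1, 2, 11] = (1 13 11)(2 5 8 7 9 10 12)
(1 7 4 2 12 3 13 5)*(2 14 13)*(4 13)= [0, 7, 12, 2, 14, 1, 6, 13, 8, 9, 10, 11, 3, 5, 4]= (1 7 13 5)(2 12 3)(4 14)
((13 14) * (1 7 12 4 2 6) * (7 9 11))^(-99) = ((1 9 11 7 12 4 2 6)(13 14))^(-99) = (1 4 11 6 12 9 2 7)(13 14)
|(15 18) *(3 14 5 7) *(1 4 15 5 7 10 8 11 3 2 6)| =13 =|(1 4 15 18 5 10 8 11 3 14 7 2 6)|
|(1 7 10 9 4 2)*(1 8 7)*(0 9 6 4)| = 6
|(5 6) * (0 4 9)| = 6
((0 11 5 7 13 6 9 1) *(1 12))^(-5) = ((0 11 5 7 13 6 9 12 1))^(-5) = (0 13 1 7 12 5 9 11 6)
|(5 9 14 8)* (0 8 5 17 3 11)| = 15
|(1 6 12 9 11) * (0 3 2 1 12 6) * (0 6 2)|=|(0 3)(1 6 2)(9 11 12)|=6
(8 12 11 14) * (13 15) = (8 12 11 14)(13 15) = [0, 1, 2, 3, 4, 5, 6, 7, 12, 9, 10, 14, 11, 15, 8, 13]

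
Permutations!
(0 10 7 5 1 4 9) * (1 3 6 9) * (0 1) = (0 10 7 5 3 6 9 1 4) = [10, 4, 2, 6, 0, 3, 9, 5, 8, 1, 7]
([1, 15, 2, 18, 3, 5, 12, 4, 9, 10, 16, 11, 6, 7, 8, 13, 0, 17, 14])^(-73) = [4, 3, 2, 10, 9, 5, 12, 8, 1, 15, 13, 11, 6, 14, 0, 18, 7, 17, 16]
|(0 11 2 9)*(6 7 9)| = |(0 11 2 6 7 9)| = 6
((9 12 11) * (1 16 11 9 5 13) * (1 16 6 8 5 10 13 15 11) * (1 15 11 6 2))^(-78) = (5 10 16 6)(8 11 13 15)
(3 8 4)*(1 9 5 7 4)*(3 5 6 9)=(1 3 8)(4 5 7)(6 9)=[0, 3, 2, 8, 5, 7, 9, 4, 1, 6]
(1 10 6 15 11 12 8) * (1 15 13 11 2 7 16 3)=(1 10 6 13 11 12 8 15 2 7 16 3)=[0, 10, 7, 1, 4, 5, 13, 16, 15, 9, 6, 12, 8, 11, 14, 2, 3]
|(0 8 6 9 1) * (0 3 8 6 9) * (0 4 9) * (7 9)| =8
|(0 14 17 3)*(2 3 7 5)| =|(0 14 17 7 5 2 3)| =7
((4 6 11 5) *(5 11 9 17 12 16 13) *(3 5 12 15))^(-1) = (3 15 17 9 6 4 5)(12 13 16)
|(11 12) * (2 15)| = 2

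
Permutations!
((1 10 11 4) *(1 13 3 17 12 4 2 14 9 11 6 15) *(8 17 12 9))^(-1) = (1 15 6 10)(2 11 9 17 8 14)(3 13 4 12)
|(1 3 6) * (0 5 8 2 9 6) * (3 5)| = 6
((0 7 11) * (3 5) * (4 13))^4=(13)(0 7 11)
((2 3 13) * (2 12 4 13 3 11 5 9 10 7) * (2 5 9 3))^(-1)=(2 3 5 7 10 9 11)(4 12 13)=((2 11 9 10 7 5 3)(4 13 12))^(-1)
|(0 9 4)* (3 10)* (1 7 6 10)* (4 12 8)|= |(0 9 12 8 4)(1 7 6 10 3)|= 5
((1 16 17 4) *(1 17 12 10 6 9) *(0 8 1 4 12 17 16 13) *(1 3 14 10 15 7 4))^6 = (17)(0 9 14)(1 10 8)(3 13 6)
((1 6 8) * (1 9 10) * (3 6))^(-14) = (1 9 6)(3 10 8)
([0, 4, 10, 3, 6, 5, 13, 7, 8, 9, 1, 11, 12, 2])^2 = (1 6 2)(4 13 10)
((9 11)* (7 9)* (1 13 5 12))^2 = (1 5)(7 11 9)(12 13)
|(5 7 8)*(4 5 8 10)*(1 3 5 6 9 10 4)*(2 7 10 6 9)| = 20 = |(1 3 5 10)(2 7 4 9 6)|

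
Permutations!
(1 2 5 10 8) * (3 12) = (1 2 5 10 8)(3 12) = [0, 2, 5, 12, 4, 10, 6, 7, 1, 9, 8, 11, 3]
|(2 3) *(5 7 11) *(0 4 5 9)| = |(0 4 5 7 11 9)(2 3)| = 6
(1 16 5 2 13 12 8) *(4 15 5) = (1 16 4 15 5 2 13 12 8) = [0, 16, 13, 3, 15, 2, 6, 7, 1, 9, 10, 11, 8, 12, 14, 5, 4]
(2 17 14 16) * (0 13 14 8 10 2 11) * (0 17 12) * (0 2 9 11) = (0 13 14 16)(2 12)(8 10 9 11 17) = [13, 1, 12, 3, 4, 5, 6, 7, 10, 11, 9, 17, 2, 14, 16, 15, 0, 8]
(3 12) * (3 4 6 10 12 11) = (3 11)(4 6 10 12) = [0, 1, 2, 11, 6, 5, 10, 7, 8, 9, 12, 3, 4]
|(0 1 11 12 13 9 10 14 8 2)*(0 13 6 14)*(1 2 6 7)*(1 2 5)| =30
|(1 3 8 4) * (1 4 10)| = 4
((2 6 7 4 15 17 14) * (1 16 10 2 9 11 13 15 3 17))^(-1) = ((1 16 10 2 6 7 4 3 17 14 9 11 13 15))^(-1) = (1 15 13 11 9 14 17 3 4 7 6 2 10 16)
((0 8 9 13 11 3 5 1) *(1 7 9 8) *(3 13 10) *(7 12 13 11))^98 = ((0 1)(3 5 12 13 7 9 10))^98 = (13)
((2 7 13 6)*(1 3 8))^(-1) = ((1 3 8)(2 7 13 6))^(-1) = (1 8 3)(2 6 13 7)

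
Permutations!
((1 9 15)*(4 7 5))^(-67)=(1 15 9)(4 5 7)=((1 9 15)(4 7 5))^(-67)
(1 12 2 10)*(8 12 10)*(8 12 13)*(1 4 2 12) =(1 10 4 2)(8 13) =[0, 10, 1, 3, 2, 5, 6, 7, 13, 9, 4, 11, 12, 8]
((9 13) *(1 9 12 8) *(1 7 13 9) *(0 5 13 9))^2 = ((0 5 13 12 8 7 9))^2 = (0 13 8 9 5 12 7)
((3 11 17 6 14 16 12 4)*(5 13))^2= ((3 11 17 6 14 16 12 4)(5 13))^2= (3 17 14 12)(4 11 6 16)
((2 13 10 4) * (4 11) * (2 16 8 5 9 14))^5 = ((2 13 10 11 4 16 8 5 9 14))^5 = (2 16)(4 14)(5 10)(8 13)(9 11)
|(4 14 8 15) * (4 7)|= 5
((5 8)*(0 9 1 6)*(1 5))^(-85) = (0 6 1 8 5 9)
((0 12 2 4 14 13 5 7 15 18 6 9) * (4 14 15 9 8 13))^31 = ((0 12 2 14 4 15 18 6 8 13 5 7 9))^31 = (0 15 5 2 6 9 4 13 12 18 7 14 8)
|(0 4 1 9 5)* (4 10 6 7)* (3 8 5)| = 10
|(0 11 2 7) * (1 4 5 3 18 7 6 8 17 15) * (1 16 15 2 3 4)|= 20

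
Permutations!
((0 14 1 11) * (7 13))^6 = (0 1)(11 14)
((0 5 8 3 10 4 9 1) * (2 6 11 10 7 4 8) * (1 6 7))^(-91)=((0 5 2 7 4 9 6 11 10 8 3 1))^(-91)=(0 9 3 7 10 5 6 1 4 8 2 11)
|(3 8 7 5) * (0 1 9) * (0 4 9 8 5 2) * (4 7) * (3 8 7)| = |(0 1 7 2)(3 5 8 4 9)| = 20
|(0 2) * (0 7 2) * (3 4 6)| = |(2 7)(3 4 6)| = 6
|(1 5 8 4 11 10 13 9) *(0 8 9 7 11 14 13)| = |(0 8 4 14 13 7 11 10)(1 5 9)| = 24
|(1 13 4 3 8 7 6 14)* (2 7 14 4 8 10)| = 12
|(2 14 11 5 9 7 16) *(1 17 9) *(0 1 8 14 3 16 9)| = |(0 1 17)(2 3 16)(5 8 14 11)(7 9)| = 12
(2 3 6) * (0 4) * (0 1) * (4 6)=[6, 0, 3, 4, 1, 5, 2]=(0 6 2 3 4 1)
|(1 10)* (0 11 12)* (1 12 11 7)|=5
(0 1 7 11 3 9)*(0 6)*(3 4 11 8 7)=(0 1 3 9 6)(4 11)(7 8)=[1, 3, 2, 9, 11, 5, 0, 8, 7, 6, 10, 4]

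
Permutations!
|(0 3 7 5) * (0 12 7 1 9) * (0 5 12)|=|(0 3 1 9 5)(7 12)|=10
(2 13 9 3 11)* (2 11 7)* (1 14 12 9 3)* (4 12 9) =[0, 14, 13, 7, 12, 5, 6, 2, 8, 1, 10, 11, 4, 3, 9] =(1 14 9)(2 13 3 7)(4 12)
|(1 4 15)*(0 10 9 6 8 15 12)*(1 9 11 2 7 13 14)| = |(0 10 11 2 7 13 14 1 4 12)(6 8 15 9)| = 20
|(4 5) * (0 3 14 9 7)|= 10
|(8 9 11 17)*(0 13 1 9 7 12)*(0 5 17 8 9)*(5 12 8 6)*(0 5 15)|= |(0 13 1 5 17 9 11 6 15)(7 8)|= 18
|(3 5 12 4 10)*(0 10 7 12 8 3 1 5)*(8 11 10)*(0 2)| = 12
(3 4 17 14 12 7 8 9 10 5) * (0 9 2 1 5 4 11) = [9, 5, 1, 11, 17, 3, 6, 8, 2, 10, 4, 0, 7, 13, 12, 15, 16, 14] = (0 9 10 4 17 14 12 7 8 2 1 5 3 11)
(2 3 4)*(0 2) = (0 2 3 4) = [2, 1, 3, 4, 0]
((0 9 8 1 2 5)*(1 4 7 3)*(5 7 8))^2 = ((0 9 5)(1 2 7 3)(4 8))^2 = (0 5 9)(1 7)(2 3)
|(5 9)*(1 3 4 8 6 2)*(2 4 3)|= |(1 2)(4 8 6)(5 9)|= 6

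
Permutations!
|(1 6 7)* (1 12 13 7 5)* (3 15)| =6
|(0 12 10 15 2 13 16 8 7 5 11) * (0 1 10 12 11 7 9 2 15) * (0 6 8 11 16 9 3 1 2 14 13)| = 60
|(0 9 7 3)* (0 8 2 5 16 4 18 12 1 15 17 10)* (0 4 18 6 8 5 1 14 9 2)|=72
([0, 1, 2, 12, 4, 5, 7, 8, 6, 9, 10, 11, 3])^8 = (12)(6 8 7)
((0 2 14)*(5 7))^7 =(0 2 14)(5 7) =((0 2 14)(5 7))^7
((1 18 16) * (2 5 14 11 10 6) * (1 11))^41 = ((1 18 16 11 10 6 2 5 14))^41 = (1 6 18 2 16 5 11 14 10)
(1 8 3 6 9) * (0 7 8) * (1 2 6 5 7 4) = (0 4 1)(2 6 9)(3 5 7 8) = [4, 0, 6, 5, 1, 7, 9, 8, 3, 2]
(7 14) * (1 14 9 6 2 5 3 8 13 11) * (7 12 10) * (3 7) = [0, 14, 5, 8, 4, 7, 2, 9, 13, 6, 3, 1, 10, 11, 12] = (1 14 12 10 3 8 13 11)(2 5 7 9 6)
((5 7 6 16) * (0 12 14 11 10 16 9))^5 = (0 16)(5 12)(6 11)(7 14)(9 10)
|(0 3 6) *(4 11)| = |(0 3 6)(4 11)| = 6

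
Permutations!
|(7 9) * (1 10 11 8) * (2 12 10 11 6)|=12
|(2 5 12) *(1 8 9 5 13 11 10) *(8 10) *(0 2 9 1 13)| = |(0 2)(1 10 13 11 8)(5 12 9)| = 30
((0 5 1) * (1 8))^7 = (0 1 8 5)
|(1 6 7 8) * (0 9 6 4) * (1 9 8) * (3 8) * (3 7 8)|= 12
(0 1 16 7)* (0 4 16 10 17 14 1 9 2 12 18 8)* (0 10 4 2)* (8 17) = (0 9)(1 4 16 7 2 12 18 17 14)(8 10) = [9, 4, 12, 3, 16, 5, 6, 2, 10, 0, 8, 11, 18, 13, 1, 15, 7, 14, 17]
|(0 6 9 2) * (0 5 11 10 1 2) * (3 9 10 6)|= 6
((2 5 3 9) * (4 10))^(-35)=(2 5 3 9)(4 10)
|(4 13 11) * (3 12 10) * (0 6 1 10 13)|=9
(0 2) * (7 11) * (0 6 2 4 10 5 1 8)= (0 4 10 5 1 8)(2 6)(7 11)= [4, 8, 6, 3, 10, 1, 2, 11, 0, 9, 5, 7]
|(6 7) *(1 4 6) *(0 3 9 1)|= 7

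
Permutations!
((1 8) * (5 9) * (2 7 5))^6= (2 5)(7 9)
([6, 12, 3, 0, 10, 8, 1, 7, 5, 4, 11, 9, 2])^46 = [2, 0, 1, 12, 11, 5, 3, 7, 8, 10, 9, 4, 6]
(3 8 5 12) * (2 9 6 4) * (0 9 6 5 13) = (0 9 5 12 3 8 13)(2 6 4) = [9, 1, 6, 8, 2, 12, 4, 7, 13, 5, 10, 11, 3, 0]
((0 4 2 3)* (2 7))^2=(0 7 3 4 2)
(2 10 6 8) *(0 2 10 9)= (0 2 9)(6 8 10)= [2, 1, 9, 3, 4, 5, 8, 7, 10, 0, 6]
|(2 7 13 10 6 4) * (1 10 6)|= |(1 10)(2 7 13 6 4)|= 10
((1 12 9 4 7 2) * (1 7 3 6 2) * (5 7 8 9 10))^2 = (1 10 7 12 5)(2 9 3)(4 6 8)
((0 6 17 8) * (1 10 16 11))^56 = ((0 6 17 8)(1 10 16 11))^56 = (17)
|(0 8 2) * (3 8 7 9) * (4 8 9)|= |(0 7 4 8 2)(3 9)|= 10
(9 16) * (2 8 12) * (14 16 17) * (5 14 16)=(2 8 12)(5 14)(9 17 16)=[0, 1, 8, 3, 4, 14, 6, 7, 12, 17, 10, 11, 2, 13, 5, 15, 9, 16]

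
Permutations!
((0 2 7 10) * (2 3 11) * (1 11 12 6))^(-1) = (0 10 7 2 11 1 6 12 3)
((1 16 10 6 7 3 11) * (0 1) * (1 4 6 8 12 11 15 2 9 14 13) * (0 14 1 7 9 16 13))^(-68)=(0 8 15 1)(2 13 4 12)(3 9 14 10)(6 11 16 7)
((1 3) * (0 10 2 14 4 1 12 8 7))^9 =((0 10 2 14 4 1 3 12 8 7))^9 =(0 7 8 12 3 1 4 14 2 10)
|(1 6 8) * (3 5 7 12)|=12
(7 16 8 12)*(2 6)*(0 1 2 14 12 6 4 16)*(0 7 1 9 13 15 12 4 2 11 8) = (0 9 13 15 12 1 11 8 6 14 4 16) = [9, 11, 2, 3, 16, 5, 14, 7, 6, 13, 10, 8, 1, 15, 4, 12, 0]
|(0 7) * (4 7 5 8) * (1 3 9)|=|(0 5 8 4 7)(1 3 9)|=15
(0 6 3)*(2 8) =(0 6 3)(2 8) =[6, 1, 8, 0, 4, 5, 3, 7, 2]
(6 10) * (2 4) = [0, 1, 4, 3, 2, 5, 10, 7, 8, 9, 6] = (2 4)(6 10)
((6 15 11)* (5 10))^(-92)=((5 10)(6 15 11))^(-92)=(6 15 11)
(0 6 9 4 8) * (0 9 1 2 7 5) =(0 6 1 2 7 5)(4 8 9) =[6, 2, 7, 3, 8, 0, 1, 5, 9, 4]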